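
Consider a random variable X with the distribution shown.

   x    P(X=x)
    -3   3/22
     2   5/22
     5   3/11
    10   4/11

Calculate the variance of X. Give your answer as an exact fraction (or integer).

E[X] = (3/22)·(-3) + (5/22)·2 + (3/11)·5 + (4/11)·10 = 111/22
E[X²] = (3/22)·9 + (5/22)·4 + (3/11)·25 + (4/11)·100 = 997/22
Var(X) = 997/22 − (111/22)² = 9613/484

9613/484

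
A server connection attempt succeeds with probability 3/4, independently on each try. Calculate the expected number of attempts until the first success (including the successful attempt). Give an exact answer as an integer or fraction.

For a geometric distribution, E[trials] = 1/p = 1/(3/4) = 4/3.

4/3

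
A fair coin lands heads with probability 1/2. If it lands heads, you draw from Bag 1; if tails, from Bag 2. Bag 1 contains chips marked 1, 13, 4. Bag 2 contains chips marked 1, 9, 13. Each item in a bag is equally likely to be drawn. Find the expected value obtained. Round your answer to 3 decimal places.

E[X | Bag 1] = (1 + 13 + 4)/3 = 6
E[X | Bag 2] = (1 + 9 + 13)/3 = 23/3
E[X] = (1/2)·6 + (1/2)·23/3 = 41/6 ≈ 6.833

6.833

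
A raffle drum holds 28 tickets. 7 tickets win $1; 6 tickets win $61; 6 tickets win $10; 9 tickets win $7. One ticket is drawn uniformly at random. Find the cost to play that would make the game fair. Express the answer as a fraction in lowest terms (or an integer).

E[payout] = (7/28)·1 + (6/28)·61 + (6/28)·10 + (9/28)·7 = 124/7
Fair fee = E[payout] = 124/7

124/7 dollars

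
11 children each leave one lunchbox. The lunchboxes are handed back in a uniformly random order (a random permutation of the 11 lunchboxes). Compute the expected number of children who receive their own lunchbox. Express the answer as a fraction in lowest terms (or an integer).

Let Xᵢ = 1 if person i gets their own lunchbox. For each i, P(Xᵢ=1) = 1/11.
By linearity of expectation, E[X₁+…+X_11] = 11·(1/11) = 1.

1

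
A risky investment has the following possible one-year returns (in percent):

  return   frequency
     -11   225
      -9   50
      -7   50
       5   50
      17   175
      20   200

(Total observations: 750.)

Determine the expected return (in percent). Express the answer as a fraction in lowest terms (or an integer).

79/15

Total = 750, so P(return=-11) = 225/750, etc.
E[X] = (3/10)·(-11) + (1/15)·(-9) + (1/15)·(-7) + (1/15)·5 + (7/30)·17 + (4/15)·20
     = 79/15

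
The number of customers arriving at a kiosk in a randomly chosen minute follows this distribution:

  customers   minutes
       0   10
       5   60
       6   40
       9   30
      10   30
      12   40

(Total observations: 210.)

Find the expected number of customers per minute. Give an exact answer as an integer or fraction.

53/7

Total = 210, so P(customers=0) = 10/210, etc.
E[X] = (1/21)·0 + (2/7)·5 + (4/21)·6 + (1/7)·9 + (1/7)·10 + (4/21)·12
     = 53/7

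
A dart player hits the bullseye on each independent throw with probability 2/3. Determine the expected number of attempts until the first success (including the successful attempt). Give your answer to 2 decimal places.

For a geometric distribution, E[trials] = 1/p = 1/(2/3) = 3/2.
≈ 1.50

1.50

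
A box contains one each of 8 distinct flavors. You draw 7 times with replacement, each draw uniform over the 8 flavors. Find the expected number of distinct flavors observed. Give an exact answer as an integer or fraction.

Let Xⱼ=1 if type j appears at least once. P(Xⱼ=1) = 1 − ((8−1)/8)^7 = 1273609/2097152.
E[#distinct] = 8·1273609/2097152 = 1273609/262144.

1273609/262144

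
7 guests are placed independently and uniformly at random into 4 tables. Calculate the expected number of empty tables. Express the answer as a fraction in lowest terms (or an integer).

2187/4096

Let Xⱼ=1 if table j is empty. P(Xⱼ=1) = ((4-1)/4)^7 = 2187/16384.
By linearity, E[#empty] = 4·2187/16384 = 2187/4096.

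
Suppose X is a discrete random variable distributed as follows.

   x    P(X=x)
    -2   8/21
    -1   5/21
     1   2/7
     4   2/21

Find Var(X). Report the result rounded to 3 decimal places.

3.460

E[X] = (8/21)·(-2) + (5/21)·(-1) + (2/7)·1 + (2/21)·4 = -1/3
E[X²] = (8/21)·4 + (5/21)·1 + (2/7)·1 + (2/21)·16 = 25/7
Var(X) = 25/7 − (-1/3)² = 218/63 ≈ 3.460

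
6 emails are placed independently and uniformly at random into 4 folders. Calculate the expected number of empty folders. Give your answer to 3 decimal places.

0.712

Let Xⱼ=1 if folder j is empty. P(Xⱼ=1) = ((4-1)/4)^6 = 729/4096.
By linearity, E[#empty] = 4·729/4096 = 729/1024.
≈ 0.712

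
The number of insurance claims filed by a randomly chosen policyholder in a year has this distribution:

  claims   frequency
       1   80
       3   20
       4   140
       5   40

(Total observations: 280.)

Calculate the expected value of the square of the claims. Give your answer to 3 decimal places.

Total = 280, so P(claims=1) = 80/280, etc.
E[X²] = (2/7)·1 + (1/14)·9 + (1/2)·16 + (1/7)·25
     = 25/2 ≈ 12.500

12.500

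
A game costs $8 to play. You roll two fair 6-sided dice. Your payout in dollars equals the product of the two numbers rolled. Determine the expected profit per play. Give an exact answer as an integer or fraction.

17/4 dollars

Distribution of the product of the two numbers rolled: 1 w.p. 1/36, 2 w.p. 1/18, 3 w.p. 1/18, 4 w.p. 1/12, 5 w.p. 1/18, 6 w.p. 1/9, …
E[payout] = (1/36)·1 + (1/18)·2 + (1/18)·3 + (1/12)·4 + (1/18)·5 + (1/9)·6 + (1/18)·8 + (1/36)·9 + (1/18)·10 + (1/9)·12 + (1/18)·15 + (1/36)·16 + (1/18)·18 + (1/18)·20 + (1/18)·24 + (1/36)·25 + (1/18)·30 + (1/36)·36 = 49/4
Expected profit = 49/4 − 8 = 17/4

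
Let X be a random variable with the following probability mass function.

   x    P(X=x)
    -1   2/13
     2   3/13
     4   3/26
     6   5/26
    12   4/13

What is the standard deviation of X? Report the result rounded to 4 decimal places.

4.7562

E[X] = 73/13, E[X²] = 704/13
Var(X) = E[X²] − (E[X])² = 704/13 − 5329/169 = 3823/169
SD(X) = √(3823/169) ≈ 4.7562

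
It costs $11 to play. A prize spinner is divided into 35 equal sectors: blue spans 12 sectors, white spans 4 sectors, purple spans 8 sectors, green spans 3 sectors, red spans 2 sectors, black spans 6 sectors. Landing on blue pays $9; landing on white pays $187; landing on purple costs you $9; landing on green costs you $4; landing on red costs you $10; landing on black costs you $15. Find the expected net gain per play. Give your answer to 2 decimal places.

$7.91

E[payout] = (12/35)·9 + (4/35)·187 + (8/35)·(-9) + (3/35)·(-4) + (2/35)·(-10) + (6/35)·(-15) = 662/35
Expected profit = 662/35 − 11 = 277/35 ≈ $7.91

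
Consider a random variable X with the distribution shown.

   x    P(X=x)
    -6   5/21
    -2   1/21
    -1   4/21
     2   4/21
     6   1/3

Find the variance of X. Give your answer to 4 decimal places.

E[X] = (5/21)·(-6) + (1/21)·(-2) + (4/21)·(-1) + (4/21)·2 + (1/3)·6 = 2/3
E[X²] = (5/21)·36 + (1/21)·4 + (4/21)·1 + (4/21)·4 + (1/3)·36 = 152/7
Var(X) = 152/7 − (2/3)² = 1340/63 ≈ 21.2698

21.2698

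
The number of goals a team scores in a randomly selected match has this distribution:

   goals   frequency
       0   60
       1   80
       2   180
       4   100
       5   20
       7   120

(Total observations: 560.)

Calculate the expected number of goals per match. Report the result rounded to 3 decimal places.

Total = 560, so P(goals=0) = 60/560, etc.
E[X] = (3/28)·0 + (1/7)·1 + (9/28)·2 + (5/28)·4 + (1/28)·5 + (3/14)·7
     = 89/28 ≈ 3.179

3.179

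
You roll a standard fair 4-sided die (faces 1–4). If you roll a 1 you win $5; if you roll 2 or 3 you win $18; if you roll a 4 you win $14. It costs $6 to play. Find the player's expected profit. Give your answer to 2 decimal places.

E[payout] = (1/4)·5 + (1/4)·14 + (1/2)·18 = 55/4
Expected profit = 55/4 − 6 = 31/4 ≈ $7.75

$7.75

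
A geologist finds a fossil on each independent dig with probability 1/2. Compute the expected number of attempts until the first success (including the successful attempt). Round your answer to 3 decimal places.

2.000

For a geometric distribution, E[trials] = 1/p = 1/(1/2) = 2.
≈ 2.000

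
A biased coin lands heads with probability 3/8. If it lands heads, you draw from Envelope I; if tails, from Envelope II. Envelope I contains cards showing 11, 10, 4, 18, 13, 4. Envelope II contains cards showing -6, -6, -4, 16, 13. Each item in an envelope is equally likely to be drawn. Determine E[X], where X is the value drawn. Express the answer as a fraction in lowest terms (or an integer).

E[X | Envelope I] = (11 + 10 + 4 + 18 + 13 + 4)/6 = 10
E[X | Envelope II] = (-6 − 6 − 4 + 16 + 13)/5 = 13/5
E[X] = (3/8)·10 + (5/8)·13/5 = 43/8

43/8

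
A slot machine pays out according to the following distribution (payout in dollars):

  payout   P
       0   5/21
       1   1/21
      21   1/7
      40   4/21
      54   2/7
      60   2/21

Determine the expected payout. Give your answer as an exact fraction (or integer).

E[X] = (5/21)·0 + (1/21)·1 + (1/7)·21 + (4/21)·40 + (2/7)·54 + (2/21)·60
     = 668/21

668/21 dollars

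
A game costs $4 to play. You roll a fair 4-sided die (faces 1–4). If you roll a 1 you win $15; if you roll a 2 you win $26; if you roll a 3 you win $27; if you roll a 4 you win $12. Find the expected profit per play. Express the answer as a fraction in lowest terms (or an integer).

$16

E[payout] = (1/4)·12 + (1/4)·15 + (1/4)·26 + (1/4)·27 = 20
Expected profit = 20 − 4 = 16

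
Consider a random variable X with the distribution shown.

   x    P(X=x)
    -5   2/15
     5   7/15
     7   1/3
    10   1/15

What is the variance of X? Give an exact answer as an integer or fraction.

146/9

E[X] = (2/15)·(-5) + (7/15)·5 + (1/3)·7 + (1/15)·10 = 14/3
E[X²] = (2/15)·25 + (7/15)·25 + (1/3)·49 + (1/15)·100 = 38
Var(X) = 38 − (14/3)² = 146/9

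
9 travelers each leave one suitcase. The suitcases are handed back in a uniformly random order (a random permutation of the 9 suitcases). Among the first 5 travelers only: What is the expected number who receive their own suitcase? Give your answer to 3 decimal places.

0.556

Let Xᵢ = 1 if person i gets their own suitcase. For each i, P(Xᵢ=1) = 1/9.
By linearity of expectation, E[X₁+…+X_5] = 5·(1/9) = 5/9.
≈ 0.556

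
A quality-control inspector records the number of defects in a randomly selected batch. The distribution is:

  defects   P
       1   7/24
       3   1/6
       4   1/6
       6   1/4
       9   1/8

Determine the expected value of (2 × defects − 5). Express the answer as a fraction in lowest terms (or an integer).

19/6

E[2x-5] = (7/24)·(-3) + (1/6)·1 + (1/6)·3 + (1/4)·7 + (1/8)·13
     = 19/6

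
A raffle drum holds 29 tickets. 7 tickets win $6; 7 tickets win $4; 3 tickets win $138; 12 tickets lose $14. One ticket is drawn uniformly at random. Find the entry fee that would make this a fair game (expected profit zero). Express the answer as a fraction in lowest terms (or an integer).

316/29 dollars

E[payout] = (7/29)·6 + (7/29)·4 + (3/29)·138 + (12/29)·(-14) = 316/29
Fair fee = E[payout] = 316/29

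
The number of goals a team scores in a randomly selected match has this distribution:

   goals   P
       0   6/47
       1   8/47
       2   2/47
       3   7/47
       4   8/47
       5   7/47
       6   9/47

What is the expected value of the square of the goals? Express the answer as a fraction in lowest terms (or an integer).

706/47

E[X²] = (6/47)·0 + (8/47)·1 + (2/47)·4 + (7/47)·9 + (8/47)·16 + (7/47)·25 + (9/47)·36
     = 706/47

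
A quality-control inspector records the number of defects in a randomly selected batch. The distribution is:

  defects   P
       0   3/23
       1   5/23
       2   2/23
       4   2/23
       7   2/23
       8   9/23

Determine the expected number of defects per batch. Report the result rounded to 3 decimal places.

4.478

E[X] = (3/23)·0 + (5/23)·1 + (2/23)·2 + (2/23)·4 + (2/23)·7 + (9/23)·8
     = 103/23 ≈ 4.478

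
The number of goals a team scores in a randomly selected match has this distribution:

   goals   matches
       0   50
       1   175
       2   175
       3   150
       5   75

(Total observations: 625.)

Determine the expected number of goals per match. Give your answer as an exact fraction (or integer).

54/25

Total = 625, so P(goals=0) = 50/625, etc.
E[X] = (2/25)·0 + (7/25)·1 + (7/25)·2 + (6/25)·3 + (3/25)·5
     = 54/25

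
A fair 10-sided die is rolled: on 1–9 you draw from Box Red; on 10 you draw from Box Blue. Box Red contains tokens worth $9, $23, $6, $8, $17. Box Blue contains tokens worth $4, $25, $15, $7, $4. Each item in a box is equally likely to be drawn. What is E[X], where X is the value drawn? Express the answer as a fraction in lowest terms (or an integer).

311/25 dollars

E[X | Box Red] = (9 + 23 + 6 + 8 + 17)/5 = 63/5
E[X | Box Blue] = (4 + 25 + 15 + 7 + 4)/5 = 11
E[X] = (9/10)·63/5 + (1/10)·11 = 311/25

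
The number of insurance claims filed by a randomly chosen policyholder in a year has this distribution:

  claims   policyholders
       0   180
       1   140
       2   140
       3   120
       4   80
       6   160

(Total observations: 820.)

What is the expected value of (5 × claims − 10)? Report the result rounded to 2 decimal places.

2.56

Total = 820, so P(claims=0) = 180/820, etc.
E[5x-10] = (9/41)·(-10) + (7/41)·(-5) + (7/41)·0 + (6/41)·5 + (4/41)·10 + (8/41)·20
     = 105/41 ≈ 2.56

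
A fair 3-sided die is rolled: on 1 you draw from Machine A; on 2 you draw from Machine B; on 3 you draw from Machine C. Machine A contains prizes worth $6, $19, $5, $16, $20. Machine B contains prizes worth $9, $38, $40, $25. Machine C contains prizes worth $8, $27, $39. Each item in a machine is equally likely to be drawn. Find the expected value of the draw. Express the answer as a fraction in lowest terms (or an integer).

E[X | Machine A] = (6 + 19 + 5 + 16 + 20)/5 = 66/5
E[X | Machine B] = (9 + 38 + 40 + 25)/4 = 28
E[X | Machine C] = (8 + 27 + 39)/3 = 74/3
E[X] = (1/3)·66/5 + (1/3)·28 + (1/3)·74/3 = 988/45

988/45 dollars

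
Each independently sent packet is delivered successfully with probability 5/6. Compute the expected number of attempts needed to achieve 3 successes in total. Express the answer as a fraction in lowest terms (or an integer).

18/5

By linearity (sum of 3 independent geometric waits), E[trials] = 3/p = 3/(5/6) = 18/5.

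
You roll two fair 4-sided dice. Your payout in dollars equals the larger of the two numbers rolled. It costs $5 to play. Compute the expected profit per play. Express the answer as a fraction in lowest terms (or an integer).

-15/8 dollars

Distribution of the larger of the two numbers rolled: 1 w.p. 1/16, 2 w.p. 3/16, 3 w.p. 5/16, 4 w.p. 7/16
E[payout] = (1/16)·1 + (3/16)·2 + (5/16)·3 + (7/16)·4 = 25/8
Expected profit = 25/8 − 5 = -15/8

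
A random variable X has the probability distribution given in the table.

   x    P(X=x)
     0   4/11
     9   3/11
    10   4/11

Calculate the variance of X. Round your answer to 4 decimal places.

21.3554

E[X] = (4/11)·0 + (3/11)·9 + (4/11)·10 = 67/11
E[X²] = (4/11)·0 + (3/11)·81 + (4/11)·100 = 643/11
Var(X) = 643/11 − (67/11)² = 2584/121 ≈ 21.3554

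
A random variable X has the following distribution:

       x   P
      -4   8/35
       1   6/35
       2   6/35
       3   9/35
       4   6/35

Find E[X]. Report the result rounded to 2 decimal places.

E[X] = (8/35)·(-4) + (6/35)·1 + (6/35)·2 + (9/35)·3 + (6/35)·4
     = 37/35 ≈ 1.06

1.06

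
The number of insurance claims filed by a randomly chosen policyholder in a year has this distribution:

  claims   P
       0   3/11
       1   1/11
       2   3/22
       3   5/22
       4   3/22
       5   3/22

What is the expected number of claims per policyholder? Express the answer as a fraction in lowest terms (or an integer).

E[X] = (3/11)·0 + (1/11)·1 + (3/22)·2 + (5/22)·3 + (3/22)·4 + (3/22)·5
     = 25/11

25/11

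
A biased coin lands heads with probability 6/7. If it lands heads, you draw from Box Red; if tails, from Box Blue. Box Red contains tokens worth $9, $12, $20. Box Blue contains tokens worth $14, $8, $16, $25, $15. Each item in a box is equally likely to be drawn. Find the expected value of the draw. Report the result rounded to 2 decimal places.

$13.94

E[X | Box Red] = (9 + 12 + 20)/3 = 41/3
E[X | Box Blue] = (14 + 8 + 16 + 25 + 15)/5 = 78/5
E[X] = (6/7)·41/3 + (1/7)·78/5 = 488/35 ≈ 13.94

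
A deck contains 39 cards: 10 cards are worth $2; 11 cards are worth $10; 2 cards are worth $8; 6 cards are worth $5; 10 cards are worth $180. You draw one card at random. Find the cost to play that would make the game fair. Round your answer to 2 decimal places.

E[payout] = (10/39)·2 + (11/39)·10 + (2/39)·8 + (6/39)·5 + (10/39)·180 = 152/3
Fair fee = E[payout] = 152/3 ≈ $50.67

$50.67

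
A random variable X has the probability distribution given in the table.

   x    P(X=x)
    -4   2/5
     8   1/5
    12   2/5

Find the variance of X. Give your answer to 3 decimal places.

53.760

E[X] = (2/5)·(-4) + (1/5)·8 + (2/5)·12 = 24/5
E[X²] = (2/5)·16 + (1/5)·64 + (2/5)·144 = 384/5
Var(X) = 384/5 − (24/5)² = 1344/25 ≈ 53.760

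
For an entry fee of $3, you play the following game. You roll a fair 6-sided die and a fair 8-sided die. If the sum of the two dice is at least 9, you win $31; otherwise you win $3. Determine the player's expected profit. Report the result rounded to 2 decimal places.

E[payout] = (9/16)·3 + (7/16)·31 = 61/4
Expected profit = 61/4 − 3 = 49/4 ≈ $12.25

$12.25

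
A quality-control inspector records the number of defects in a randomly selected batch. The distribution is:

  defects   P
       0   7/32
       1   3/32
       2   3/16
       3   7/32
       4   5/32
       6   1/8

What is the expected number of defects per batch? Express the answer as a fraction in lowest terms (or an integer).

E[X] = (7/32)·0 + (3/32)·1 + (3/16)·2 + (7/32)·3 + (5/32)·4 + (1/8)·6
     = 5/2

5/2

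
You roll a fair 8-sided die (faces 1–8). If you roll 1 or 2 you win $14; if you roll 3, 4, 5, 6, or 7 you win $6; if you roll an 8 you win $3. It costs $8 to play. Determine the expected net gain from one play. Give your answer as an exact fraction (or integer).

-3/8 dollars

E[payout] = (1/8)·3 + (5/8)·6 + (1/4)·14 = 61/8
Expected profit = 61/8 − 8 = -3/8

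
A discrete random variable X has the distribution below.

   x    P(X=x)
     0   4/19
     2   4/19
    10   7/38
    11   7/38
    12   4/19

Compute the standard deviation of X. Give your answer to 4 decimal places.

E[X] = 259/38, E[X²] = 2731/38
Var(X) = E[X²] − (E[X])² = 2731/38 − 67081/1444 = 36697/1444
SD(X) = √(36697/1444) ≈ 5.0412

5.0412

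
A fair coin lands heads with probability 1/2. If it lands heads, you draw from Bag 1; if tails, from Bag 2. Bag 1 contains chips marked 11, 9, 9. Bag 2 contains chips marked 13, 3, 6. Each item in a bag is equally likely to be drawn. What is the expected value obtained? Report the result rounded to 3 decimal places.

E[X | Bag 1] = (11 + 9 + 9)/3 = 29/3
E[X | Bag 2] = (13 + 3 + 6)/3 = 22/3
E[X] = (1/2)·29/3 + (1/2)·22/3 = 17/2 ≈ 8.500

8.500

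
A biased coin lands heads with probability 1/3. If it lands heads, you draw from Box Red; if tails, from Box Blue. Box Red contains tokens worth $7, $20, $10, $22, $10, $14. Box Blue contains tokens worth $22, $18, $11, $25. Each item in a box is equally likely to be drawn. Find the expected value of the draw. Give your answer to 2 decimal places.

$17.28

E[X | Box Red] = (7 + 20 + 10 + 22 + 10 + 14)/6 = 83/6
E[X | Box Blue] = (22 + 18 + 11 + 25)/4 = 19
E[X] = (1/3)·83/6 + (2/3)·19 = 311/18 ≈ 17.28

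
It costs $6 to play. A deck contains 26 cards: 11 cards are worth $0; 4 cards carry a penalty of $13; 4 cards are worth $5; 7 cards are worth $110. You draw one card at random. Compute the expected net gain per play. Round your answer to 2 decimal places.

E[payout] = (11/26)·0 + (4/26)·(-13) + (4/26)·5 + (7/26)·110 = 369/13
Expected profit = 369/13 − 6 = 291/13 ≈ $22.38

$22.38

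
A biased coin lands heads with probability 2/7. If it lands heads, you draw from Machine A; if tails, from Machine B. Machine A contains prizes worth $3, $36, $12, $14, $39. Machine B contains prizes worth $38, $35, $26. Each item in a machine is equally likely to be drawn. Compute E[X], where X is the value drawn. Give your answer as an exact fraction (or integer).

E[X | Machine A] = (3 + 36 + 12 + 14 + 39)/5 = 104/5
E[X | Machine B] = (38 + 35 + 26)/3 = 33
E[X] = (2/7)·104/5 + (5/7)·33 = 1033/35

1033/35 dollars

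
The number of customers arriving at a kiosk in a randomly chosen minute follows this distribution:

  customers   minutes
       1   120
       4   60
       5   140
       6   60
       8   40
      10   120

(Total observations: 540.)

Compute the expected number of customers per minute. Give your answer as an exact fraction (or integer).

49/9

Total = 540, so P(customers=1) = 120/540, etc.
E[X] = (2/9)·1 + (1/9)·4 + (7/27)·5 + (1/9)·6 + (2/27)·8 + (2/9)·10
     = 49/9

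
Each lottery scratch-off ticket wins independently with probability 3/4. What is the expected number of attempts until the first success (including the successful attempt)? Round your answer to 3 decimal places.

1.333

For a geometric distribution, E[trials] = 1/p = 1/(3/4) = 4/3.
≈ 1.333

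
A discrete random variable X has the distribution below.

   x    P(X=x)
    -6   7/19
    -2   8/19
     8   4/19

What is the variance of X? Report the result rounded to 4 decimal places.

E[X] = (7/19)·(-6) + (8/19)·(-2) + (4/19)·8 = -26/19
E[X²] = (7/19)·36 + (8/19)·4 + (4/19)·64 = 540/19
Var(X) = 540/19 − (-26/19)² = 9584/361 ≈ 26.5485

26.5485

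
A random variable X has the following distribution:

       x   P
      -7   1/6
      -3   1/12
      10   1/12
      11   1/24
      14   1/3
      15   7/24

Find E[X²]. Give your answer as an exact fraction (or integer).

613/4

E[X²] = (1/6)·49 + (1/12)·9 + (1/12)·100 + (1/24)·121 + (1/3)·196 + (7/24)·225
     = 613/4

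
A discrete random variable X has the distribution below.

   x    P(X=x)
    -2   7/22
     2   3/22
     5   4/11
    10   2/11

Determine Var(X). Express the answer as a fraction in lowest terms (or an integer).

E[X] = (7/22)·(-2) + (3/22)·2 + (4/11)·5 + (2/11)·10 = 36/11
E[X²] = (7/22)·4 + (3/22)·4 + (4/11)·25 + (2/11)·100 = 320/11
Var(X) = 320/11 − (36/11)² = 2224/121

2224/121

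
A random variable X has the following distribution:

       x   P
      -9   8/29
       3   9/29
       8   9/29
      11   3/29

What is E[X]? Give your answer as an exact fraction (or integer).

E[X] = (8/29)·(-9) + (9/29)·3 + (9/29)·8 + (3/29)·11
     = 60/29

60/29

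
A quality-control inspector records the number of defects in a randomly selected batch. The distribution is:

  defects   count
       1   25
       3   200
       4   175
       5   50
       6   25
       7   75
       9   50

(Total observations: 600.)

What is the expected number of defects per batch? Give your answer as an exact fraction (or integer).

Total = 600, so P(defects=1) = 25/600, etc.
E[X] = (1/24)·1 + (1/3)·3 + (7/24)·4 + (1/12)·5 + (1/24)·6 + (1/8)·7 + (1/12)·9
     = 9/2

9/2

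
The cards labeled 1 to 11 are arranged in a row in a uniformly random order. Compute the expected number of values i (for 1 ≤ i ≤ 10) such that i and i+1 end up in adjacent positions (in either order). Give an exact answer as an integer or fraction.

20/11

For each i ∈ {1,…,10}, let Xᵢ = 1 if i and i+1 are adjacent. P(Xᵢ=1) = 2·(11−1)!/11! = 2/11.
By linearity, E[ΣXᵢ] = (10)·(2/11) = 20/11.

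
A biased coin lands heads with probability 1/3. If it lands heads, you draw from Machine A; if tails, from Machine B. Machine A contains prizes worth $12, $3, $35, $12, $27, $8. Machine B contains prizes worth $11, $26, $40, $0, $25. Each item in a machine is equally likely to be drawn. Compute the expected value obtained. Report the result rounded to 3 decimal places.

E[X | Machine A] = (12 + 3 + 35 + 12 + 27 + 8)/6 = 97/6
E[X | Machine B] = (11 + 26 + 40 + 0 + 25)/5 = 102/5
E[X] = (1/3)·97/6 + (2/3)·102/5 = 1709/90 ≈ 18.989

$18.989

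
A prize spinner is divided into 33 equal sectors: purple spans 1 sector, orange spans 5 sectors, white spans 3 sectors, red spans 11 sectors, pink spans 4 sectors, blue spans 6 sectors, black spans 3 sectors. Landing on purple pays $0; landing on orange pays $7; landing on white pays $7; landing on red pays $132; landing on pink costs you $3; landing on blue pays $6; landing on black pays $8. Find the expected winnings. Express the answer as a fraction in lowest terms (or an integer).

1556/33 dollars

E[payout] = (1/33)·0 + (5/33)·7 + (3/33)·7 + (11/33)·132 + (4/33)·(-3) + (6/33)·6 + (3/33)·8 = 1556/33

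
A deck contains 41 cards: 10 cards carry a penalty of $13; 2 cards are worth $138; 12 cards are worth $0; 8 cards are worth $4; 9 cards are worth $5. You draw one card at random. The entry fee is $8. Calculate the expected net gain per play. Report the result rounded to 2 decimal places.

-$2.56

E[payout] = (10/41)·(-13) + (2/41)·138 + (12/41)·0 + (8/41)·4 + (9/41)·5 = 223/41
Expected profit = 223/41 − 8 = -105/41 ≈ -$2.56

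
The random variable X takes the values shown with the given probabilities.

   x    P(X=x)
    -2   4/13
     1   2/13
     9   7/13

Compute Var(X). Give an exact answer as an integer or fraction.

E[X] = (4/13)·(-2) + (2/13)·1 + (7/13)·9 = 57/13
E[X²] = (4/13)·4 + (2/13)·1 + (7/13)·81 = 45
Var(X) = 45 − (57/13)² = 4356/169

4356/169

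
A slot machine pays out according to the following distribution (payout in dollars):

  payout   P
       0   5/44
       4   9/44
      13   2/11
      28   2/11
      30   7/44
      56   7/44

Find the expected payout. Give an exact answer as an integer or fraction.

E[X] = (5/44)·0 + (9/44)·4 + (2/11)·13 + (2/11)·28 + (7/44)·30 + (7/44)·56
     = 483/22

483/22 dollars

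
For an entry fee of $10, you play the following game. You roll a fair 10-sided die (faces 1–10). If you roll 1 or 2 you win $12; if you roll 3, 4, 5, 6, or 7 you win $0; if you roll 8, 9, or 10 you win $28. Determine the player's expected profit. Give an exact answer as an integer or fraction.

4/5 dollars

E[payout] = (1/2)·0 + (1/5)·12 + (3/10)·28 = 54/5
Expected profit = 54/5 − 10 = 4/5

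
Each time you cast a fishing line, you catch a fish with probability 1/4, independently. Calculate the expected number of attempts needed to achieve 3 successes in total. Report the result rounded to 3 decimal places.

12.000

By linearity (sum of 3 independent geometric waits), E[trials] = 3/p = 3/(1/4) = 12.
≈ 12.000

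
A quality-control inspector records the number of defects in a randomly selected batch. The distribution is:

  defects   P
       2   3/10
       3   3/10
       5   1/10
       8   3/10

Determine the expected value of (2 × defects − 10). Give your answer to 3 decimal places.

-1.200

E[2x-10] = (3/10)·(-6) + (3/10)·(-4) + (1/10)·0 + (3/10)·6
     = -6/5 ≈ -1.200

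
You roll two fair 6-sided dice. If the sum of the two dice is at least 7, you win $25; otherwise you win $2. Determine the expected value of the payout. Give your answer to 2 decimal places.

$15.42

E[payout] = (5/12)·2 + (7/12)·25 = 185/12
≈ $15.42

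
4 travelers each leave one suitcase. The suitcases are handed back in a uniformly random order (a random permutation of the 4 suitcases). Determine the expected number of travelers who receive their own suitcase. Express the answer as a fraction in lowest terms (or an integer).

1

Let Xᵢ = 1 if person i gets their own suitcase. For each i, P(Xᵢ=1) = 1/4.
By linearity of expectation, E[X₁+…+X_4] = 4·(1/4) = 1.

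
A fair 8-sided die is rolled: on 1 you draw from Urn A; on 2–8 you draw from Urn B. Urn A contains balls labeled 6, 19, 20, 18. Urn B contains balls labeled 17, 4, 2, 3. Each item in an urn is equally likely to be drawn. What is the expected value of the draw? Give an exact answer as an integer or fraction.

E[X | Urn A] = (6 + 19 + 20 + 18)/4 = 63/4
E[X | Urn B] = (17 + 4 + 2 + 3)/4 = 13/2
E[X] = (1/8)·63/4 + (7/8)·13/2 = 245/32

245/32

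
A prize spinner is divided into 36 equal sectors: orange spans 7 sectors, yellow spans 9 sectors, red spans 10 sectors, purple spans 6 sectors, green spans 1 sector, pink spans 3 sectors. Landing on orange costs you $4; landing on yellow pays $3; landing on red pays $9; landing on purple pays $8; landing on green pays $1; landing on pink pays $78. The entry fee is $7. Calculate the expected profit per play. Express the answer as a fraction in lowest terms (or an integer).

E[payout] = (7/36)·(-4) + (9/36)·3 + (10/36)·9 + (6/36)·8 + (1/36)·1 + (3/36)·78 = 31/3
Expected profit = 31/3 − 7 = 10/3

10/3 dollars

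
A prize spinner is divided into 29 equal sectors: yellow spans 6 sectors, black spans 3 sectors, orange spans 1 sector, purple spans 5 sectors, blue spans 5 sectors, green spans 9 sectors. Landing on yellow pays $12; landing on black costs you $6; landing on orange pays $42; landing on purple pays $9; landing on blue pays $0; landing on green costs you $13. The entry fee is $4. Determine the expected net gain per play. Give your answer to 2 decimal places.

E[payout] = (6/29)·12 + (3/29)·(-6) + (1/29)·42 + (5/29)·9 + (5/29)·0 + (9/29)·(-13) = 24/29
Expected profit = 24/29 − 4 = -92/29 ≈ -$3.17

-$3.17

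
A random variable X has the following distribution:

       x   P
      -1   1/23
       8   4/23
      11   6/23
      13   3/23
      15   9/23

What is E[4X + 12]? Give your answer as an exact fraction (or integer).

1360/23

E[4x+12] = (1/23)·8 + (4/23)·44 + (6/23)·56 + (3/23)·64 + (9/23)·72
     = 1360/23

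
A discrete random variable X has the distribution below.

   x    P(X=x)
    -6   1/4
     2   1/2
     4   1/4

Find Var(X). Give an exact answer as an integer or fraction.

59/4

E[X] = (1/4)·(-6) + (1/2)·2 + (1/4)·4 = 1/2
E[X²] = (1/4)·36 + (1/2)·4 + (1/4)·16 = 15
Var(X) = 15 − (1/2)² = 59/4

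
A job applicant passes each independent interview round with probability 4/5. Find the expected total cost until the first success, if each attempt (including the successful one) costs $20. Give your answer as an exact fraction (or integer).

$25

E[#attempts] = 1/p = 5/4; E[cost] = 20·5/4 = 25.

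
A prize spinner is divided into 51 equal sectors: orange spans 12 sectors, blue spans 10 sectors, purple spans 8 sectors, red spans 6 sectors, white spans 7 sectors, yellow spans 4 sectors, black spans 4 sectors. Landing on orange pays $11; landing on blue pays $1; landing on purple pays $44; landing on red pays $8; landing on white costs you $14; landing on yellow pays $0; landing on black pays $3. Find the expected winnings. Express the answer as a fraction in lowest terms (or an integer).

152/17 dollars

E[payout] = (12/51)·11 + (10/51)·1 + (8/51)·44 + (6/51)·8 + (7/51)·(-14) + (4/51)·0 + (4/51)·3 = 152/17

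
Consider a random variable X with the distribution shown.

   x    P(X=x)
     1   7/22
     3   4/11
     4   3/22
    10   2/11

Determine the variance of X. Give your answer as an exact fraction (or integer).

E[X] = (7/22)·1 + (4/11)·3 + (3/22)·4 + (2/11)·10 = 83/22
E[X²] = (7/22)·1 + (4/11)·9 + (3/22)·16 + (2/11)·100 = 527/22
Var(X) = 527/22 − (83/22)² = 4705/484

4705/484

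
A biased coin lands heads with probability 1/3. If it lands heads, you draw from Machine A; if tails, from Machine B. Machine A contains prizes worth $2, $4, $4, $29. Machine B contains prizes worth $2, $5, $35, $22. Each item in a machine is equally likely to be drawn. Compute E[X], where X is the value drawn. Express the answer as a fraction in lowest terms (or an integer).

E[X | Machine A] = (2 + 4 + 4 + 29)/4 = 39/4
E[X | Machine B] = (2 + 5 + 35 + 22)/4 = 16
E[X] = (1/3)·39/4 + (2/3)·16 = 167/12

167/12 dollars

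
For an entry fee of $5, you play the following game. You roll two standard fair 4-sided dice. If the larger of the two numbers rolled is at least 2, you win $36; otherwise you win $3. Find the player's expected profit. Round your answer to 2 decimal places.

$28.94

E[payout] = (1/16)·3 + (15/16)·36 = 543/16
Expected profit = 543/16 − 5 = 463/16 ≈ $28.94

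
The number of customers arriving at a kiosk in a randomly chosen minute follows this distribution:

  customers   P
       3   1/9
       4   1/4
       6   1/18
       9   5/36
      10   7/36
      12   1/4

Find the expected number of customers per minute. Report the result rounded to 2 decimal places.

7.86

E[X] = (1/9)·3 + (1/4)·4 + (1/18)·6 + (5/36)·9 + (7/36)·10 + (1/4)·12
     = 283/36 ≈ 7.86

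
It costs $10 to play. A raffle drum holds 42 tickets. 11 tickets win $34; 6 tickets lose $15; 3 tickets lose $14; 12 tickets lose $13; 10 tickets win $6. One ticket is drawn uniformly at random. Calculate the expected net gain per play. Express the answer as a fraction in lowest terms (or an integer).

E[payout] = (11/42)·34 + (6/42)·(-15) + (3/42)·(-14) + (12/42)·(-13) + (10/42)·6 = 73/21
Expected profit = 73/21 − 10 = -137/21

-137/21 dollars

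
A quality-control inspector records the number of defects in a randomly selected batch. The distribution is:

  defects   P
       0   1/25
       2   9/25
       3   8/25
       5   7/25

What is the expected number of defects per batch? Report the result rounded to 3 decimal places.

3.080

E[X] = (1/25)·0 + (9/25)·2 + (8/25)·3 + (7/25)·5
     = 77/25 ≈ 3.080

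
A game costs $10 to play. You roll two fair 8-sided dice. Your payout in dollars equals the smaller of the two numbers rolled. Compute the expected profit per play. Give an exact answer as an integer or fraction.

-109/16 dollars

Distribution of the smaller of the two numbers rolled: 1 w.p. 15/64, 2 w.p. 13/64, 3 w.p. 11/64, 4 w.p. 9/64, 5 w.p. 7/64, 6 w.p. 5/64, …
E[payout] = (15/64)·1 + (13/64)·2 + (11/64)·3 + (9/64)·4 + (7/64)·5 + (5/64)·6 + (3/64)·7 + (1/64)·8 = 51/16
Expected profit = 51/16 − 10 = -109/16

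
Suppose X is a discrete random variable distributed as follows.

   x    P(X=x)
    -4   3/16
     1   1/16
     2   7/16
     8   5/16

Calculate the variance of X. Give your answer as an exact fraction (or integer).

E[X] = (3/16)·(-4) + (1/16)·1 + (7/16)·2 + (5/16)·8 = 43/16
E[X²] = (3/16)·16 + (1/16)·1 + (7/16)·4 + (5/16)·64 = 397/16
Var(X) = 397/16 − (43/16)² = 4503/256

4503/256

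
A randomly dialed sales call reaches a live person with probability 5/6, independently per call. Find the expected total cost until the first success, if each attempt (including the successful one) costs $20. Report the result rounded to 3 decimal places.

E[#attempts] = 1/p = 6/5; E[cost] = 20·6/5 = 24.
≈ 24.000

$24.000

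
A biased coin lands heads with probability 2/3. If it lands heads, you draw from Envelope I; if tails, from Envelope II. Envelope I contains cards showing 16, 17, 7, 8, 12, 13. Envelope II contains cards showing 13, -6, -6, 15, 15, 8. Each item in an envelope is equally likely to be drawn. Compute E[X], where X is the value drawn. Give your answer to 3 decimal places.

10.278

E[X | Envelope I] = (16 + 17 + 7 + 8 + 12 + 13)/6 = 73/6
E[X | Envelope II] = (13 − 6 − 6 + 15 + 15 + 8)/6 = 13/2
E[X] = (2/3)·73/6 + (1/3)·13/2 = 185/18 ≈ 10.278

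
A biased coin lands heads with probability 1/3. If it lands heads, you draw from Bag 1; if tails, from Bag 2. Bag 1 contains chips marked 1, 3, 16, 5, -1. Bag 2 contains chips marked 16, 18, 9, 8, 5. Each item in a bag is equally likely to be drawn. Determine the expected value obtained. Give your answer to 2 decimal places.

9.07

E[X | Bag 1] = (1 + 3 + 16 + 5 − 1)/5 = 24/5
E[X | Bag 2] = (16 + 18 + 9 + 8 + 5)/5 = 56/5
E[X] = (1/3)·24/5 + (2/3)·56/5 = 136/15 ≈ 9.07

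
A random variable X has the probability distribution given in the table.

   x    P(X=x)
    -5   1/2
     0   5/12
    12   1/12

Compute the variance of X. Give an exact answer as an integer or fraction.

E[X] = (1/2)·(-5) + (5/12)·0 + (1/12)·12 = -3/2
E[X²] = (1/2)·25 + (5/12)·0 + (1/12)·144 = 49/2
Var(X) = 49/2 − (-3/2)² = 89/4

89/4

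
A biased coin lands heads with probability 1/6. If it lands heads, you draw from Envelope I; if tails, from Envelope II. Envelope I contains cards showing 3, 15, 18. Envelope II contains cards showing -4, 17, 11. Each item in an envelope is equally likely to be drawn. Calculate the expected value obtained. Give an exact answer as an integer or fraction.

E[X | Envelope I] = (3 + 15 + 18)/3 = 12
E[X | Envelope II] = (-4 + 17 + 11)/3 = 8
E[X] = (1/6)·12 + (5/6)·8 = 26/3

26/3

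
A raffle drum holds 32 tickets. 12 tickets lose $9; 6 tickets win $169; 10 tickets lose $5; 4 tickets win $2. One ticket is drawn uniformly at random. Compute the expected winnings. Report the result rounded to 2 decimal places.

E[payout] = (12/32)·(-9) + (6/32)·169 + (10/32)·(-5) + (4/32)·2 = 27
≈ $27.00

$27.00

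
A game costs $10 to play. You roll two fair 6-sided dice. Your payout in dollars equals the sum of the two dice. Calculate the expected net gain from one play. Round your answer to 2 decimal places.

Distribution of the sum of the two dice: 2 w.p. 1/36, 3 w.p. 1/18, 4 w.p. 1/12, 5 w.p. 1/9, 6 w.p. 5/36, 7 w.p. 1/6, …
E[payout] = (1/36)·2 + (1/18)·3 + (1/12)·4 + (1/9)·5 + (5/36)·6 + (1/6)·7 + (5/36)·8 + (1/9)·9 + (1/12)·10 + (1/18)·11 + (1/36)·12 = 7
Expected profit = 7 − 10 = -3 ≈ -$3.00

-$3.00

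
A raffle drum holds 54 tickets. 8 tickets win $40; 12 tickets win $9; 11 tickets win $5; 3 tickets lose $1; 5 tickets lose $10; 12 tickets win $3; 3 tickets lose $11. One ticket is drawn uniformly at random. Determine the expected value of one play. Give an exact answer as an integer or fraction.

E[payout] = (8/54)·40 + (12/54)·9 + (11/54)·5 + (3/54)·(-1) + (5/54)·(-10) + (12/54)·3 + (3/54)·(-11) = 433/54

433/54 dollars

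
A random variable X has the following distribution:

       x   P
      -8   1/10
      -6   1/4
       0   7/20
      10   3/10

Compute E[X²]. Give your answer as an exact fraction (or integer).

227/5

E[X²] = (1/10)·64 + (1/4)·36 + (7/20)·0 + (3/10)·100
     = 227/5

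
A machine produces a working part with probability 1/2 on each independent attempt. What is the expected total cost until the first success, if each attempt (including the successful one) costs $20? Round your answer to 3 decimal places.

$40.000

E[#attempts] = 1/p = 2; E[cost] = 20·2 = 40.
≈ 40.000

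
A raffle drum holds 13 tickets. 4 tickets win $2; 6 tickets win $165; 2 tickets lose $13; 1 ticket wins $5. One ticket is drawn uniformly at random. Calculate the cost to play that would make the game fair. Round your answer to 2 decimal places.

E[payout] = (4/13)·2 + (6/13)·165 + (2/13)·(-13) + (1/13)·5 = 977/13
Fair fee = E[payout] = 977/13 ≈ $75.15

$75.15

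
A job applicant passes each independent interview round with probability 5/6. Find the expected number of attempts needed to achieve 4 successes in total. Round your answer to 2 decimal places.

By linearity (sum of 4 independent geometric waits), E[trials] = 4/p = 4/(5/6) = 24/5.
≈ 4.80

4.80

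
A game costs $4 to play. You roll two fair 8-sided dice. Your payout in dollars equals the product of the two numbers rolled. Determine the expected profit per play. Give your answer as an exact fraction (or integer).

65/4 dollars

Distribution of the product of the two numbers rolled: 1 w.p. 1/64, 2 w.p. 1/32, 3 w.p. 1/32, 4 w.p. 3/64, 5 w.p. 1/32, 6 w.p. 1/16, …
E[payout] = (1/64)·1 + (1/32)·2 + (1/32)·3 + (3/64)·4 + (1/32)·5 + (1/16)·6 + (1/32)·7 + (1/16)·8 + (1/64)·9 + (1/32)·10 + (1/16)·12 + (1/32)·14 + (1/32)·15 + (3/64)·16 + (1/32)·18 + (1/32)·20 + (1/32)·21 + (1/16)·24 + (1/64)·25 + (1/32)·28 + (1/32)·30 + (1/32)·32 + (1/32)·35 + (1/64)·36 + (1/32)·40 + (1/32)·42 + (1/32)·48 + (1/64)·49 + (1/32)·56 + (1/64)·64 = 81/4
Expected profit = 81/4 − 4 = 65/4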